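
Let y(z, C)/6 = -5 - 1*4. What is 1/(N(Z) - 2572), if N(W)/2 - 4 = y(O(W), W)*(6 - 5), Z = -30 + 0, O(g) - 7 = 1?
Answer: -1/2672 ≈ -0.00037425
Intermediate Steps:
O(g) = 8 (O(g) = 7 + 1 = 8)
Z = -30
y(z, C) = -54 (y(z, C) = 6*(-5 - 1*4) = 6*(-5 - 4) = 6*(-9) = -54)
N(W) = -100 (N(W) = 8 + 2*(-54*(6 - 5)) = 8 + 2*(-54*1) = 8 + 2*(-54) = 8 - 108 = -100)
1/(N(Z) - 2572) = 1/(-100 - 2572) = 1/(-2672) = -1/2672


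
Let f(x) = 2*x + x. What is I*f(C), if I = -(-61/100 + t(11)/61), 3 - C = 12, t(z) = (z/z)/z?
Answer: -1102437/67100 ≈ -16.430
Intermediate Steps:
t(z) = 1/z
C = -9 (C = 3 - 1*12 = 3 - 12 = -9)
I = 40831/67100 (I = -(-61/100 + 1/(11*61)) = -(-61*1/100 + (1/11)*(1/61)) = -(-61/100 + 1/671) = -1*(-40831/67100) = 40831/67100 ≈ 0.60851)
f(x) = 3*x
I*f(C) = 40831*(3*(-9))/67100 = (40831/67100)*(-27) = -1102437/67100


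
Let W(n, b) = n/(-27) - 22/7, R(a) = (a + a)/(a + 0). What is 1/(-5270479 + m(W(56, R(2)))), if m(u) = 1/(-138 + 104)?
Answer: -34/179196287 ≈ -1.8974e-7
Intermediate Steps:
R(a) = 2 (R(a) = (2*a)/a = 2)
W(n, b) = -22/7 - n/27 (W(n, b) = n*(-1/27) - 22*1/7 = -n/27 - 22/7 = -22/7 - n/27)
m(u) = -1/34 (m(u) = 1/(-34) = -1/34)
1/(-5270479 + m(W(56, R(2)))) = 1/(-5270479 - 1/34) = 1/(-179196287/34) = -34/179196287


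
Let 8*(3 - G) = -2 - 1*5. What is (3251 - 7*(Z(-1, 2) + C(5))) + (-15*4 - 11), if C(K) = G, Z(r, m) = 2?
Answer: 25111/8 ≈ 3138.9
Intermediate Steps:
G = 31/8 (G = 3 - (-2 - 1*5)/8 = 3 - (-2 - 5)/8 = 3 - ⅛*(-7) = 3 + 7/8 = 31/8 ≈ 3.8750)
C(K) = 31/8
(3251 - 7*(Z(-1, 2) + C(5))) + (-15*4 - 11) = (3251 - 7*(2 + 31/8)) + (-15*4 - 11) = (3251 - 7*47/8) + (-60 - 11) = (3251 - 329/8) - 71 = 25679/8 - 71 = 25111/8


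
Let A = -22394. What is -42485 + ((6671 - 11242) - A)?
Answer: -24662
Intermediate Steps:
-42485 + ((6671 - 11242) - A) = -42485 + ((6671 - 11242) - 1*(-22394)) = -42485 + (-4571 + 22394) = -42485 + 17823 = -24662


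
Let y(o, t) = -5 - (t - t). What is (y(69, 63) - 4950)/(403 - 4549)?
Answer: 4955/4146 ≈ 1.1951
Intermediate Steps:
y(o, t) = -5 (y(o, t) = -5 - 1*0 = -5 + 0 = -5)
(y(69, 63) - 4950)/(403 - 4549) = (-5 - 4950)/(403 - 4549) = -4955/(-4146) = -4955*(-1/4146) = 4955/4146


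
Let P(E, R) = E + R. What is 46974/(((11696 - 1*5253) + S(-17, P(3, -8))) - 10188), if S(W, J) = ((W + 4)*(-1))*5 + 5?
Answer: -15658/1225 ≈ -12.782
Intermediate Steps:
S(W, J) = -15 - 5*W (S(W, J) = ((4 + W)*(-1))*5 + 5 = (-4 - W)*5 + 5 = (-20 - 5*W) + 5 = -15 - 5*W)
46974/(((11696 - 1*5253) + S(-17, P(3, -8))) - 10188) = 46974/(((11696 - 1*5253) + (-15 - 5*(-17))) - 10188) = 46974/(((11696 - 5253) + (-15 + 85)) - 10188) = 46974/((6443 + 70) - 10188) = 46974/(6513 - 10188) = 46974/(-3675) = 46974*(-1/3675) = -15658/1225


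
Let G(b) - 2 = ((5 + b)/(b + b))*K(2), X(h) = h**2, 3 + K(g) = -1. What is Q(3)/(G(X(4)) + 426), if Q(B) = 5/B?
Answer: 40/10209 ≈ 0.0039181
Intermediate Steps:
K(g) = -4 (K(g) = -3 - 1 = -4)
G(b) = 2 - 2*(5 + b)/b (G(b) = 2 + ((5 + b)/(b + b))*(-4) = 2 + ((5 + b)/((2*b)))*(-4) = 2 + ((5 + b)*(1/(2*b)))*(-4) = 2 + ((5 + b)/(2*b))*(-4) = 2 - 2*(5 + b)/b)
Q(3)/(G(X(4)) + 426) = (5/3)/(-10/(4**2) + 426) = (5*(1/3))/(-10/16 + 426) = (5/3)/(-10*1/16 + 426) = (5/3)/(-5/8 + 426) = (5/3)/(3403/8) = (8/3403)*(5/3) = 40/10209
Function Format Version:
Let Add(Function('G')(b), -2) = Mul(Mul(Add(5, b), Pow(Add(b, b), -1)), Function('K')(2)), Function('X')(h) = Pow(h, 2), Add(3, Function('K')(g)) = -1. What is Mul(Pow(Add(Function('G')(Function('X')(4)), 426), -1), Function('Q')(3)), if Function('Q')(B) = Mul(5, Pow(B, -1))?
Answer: Rational(40, 10209) ≈ 0.0039181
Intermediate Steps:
Function('K')(g) = -4 (Function('K')(g) = Add(-3, -1) = -4)
Function('G')(b) = Add(2, Mul(-2, Pow(b, -1), Add(5, b))) (Function('G')(b) = Add(2, Mul(Mul(Add(5, b), Pow(Add(b, b), -1)), -4)) = Add(2, Mul(Mul(Add(5, b), Pow(Mul(2, b), -1)), -4)) = Add(2, Mul(Mul(Add(5, b), Mul(Rational(1, 2), Pow(b, -1))), -4)) = Add(2, Mul(Mul(Rational(1, 2), Pow(b, -1), Add(5, b)), -4)) = Add(2, Mul(-2, Pow(b, -1), Add(5, b))))
Mul(Pow(Add(Function('G')(Function('X')(4)), 426), -1), Function('Q')(3)) = Mul(Pow(Add(Mul(-10, Pow(Pow(4, 2), -1)), 426), -1), Mul(5, Pow(3, -1))) = Mul(Pow(Add(Mul(-10, Pow(16, -1)), 426), -1), Mul(5, Rational(1, 3))) = Mul(Pow(Add(Mul(-10, Rational(1, 16)), 426), -1), Rational(5, 3)) = Mul(Pow(Add(Rational(-5, 8), 426), -1), Rational(5, 3)) = Mul(Pow(Rational(3403, 8), -1), Rational(5, 3)) = Mul(Rational(8, 3403), Rational(5, 3)) = Rational(40, 10209)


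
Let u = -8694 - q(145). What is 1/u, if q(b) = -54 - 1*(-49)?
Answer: -1/8689 ≈ -0.00011509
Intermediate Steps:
q(b) = -5 (q(b) = -54 + 49 = -5)
u = -8689 (u = -8694 - 1*(-5) = -8694 + 5 = -8689)
1/u = 1/(-8689) = -1/8689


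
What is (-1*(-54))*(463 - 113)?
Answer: 18900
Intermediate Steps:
(-1*(-54))*(463 - 113) = 54*350 = 18900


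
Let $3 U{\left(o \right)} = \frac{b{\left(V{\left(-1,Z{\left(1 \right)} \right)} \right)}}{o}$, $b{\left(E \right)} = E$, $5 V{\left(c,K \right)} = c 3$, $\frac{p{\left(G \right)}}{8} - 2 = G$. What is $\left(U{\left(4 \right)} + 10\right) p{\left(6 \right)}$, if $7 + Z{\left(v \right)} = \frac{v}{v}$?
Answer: $\frac{3184}{5} \approx 636.8$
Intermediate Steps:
$p{\left(G \right)} = 16 + 8 G$
$Z{\left(v \right)} = -6$ ($Z{\left(v \right)} = -7 + \frac{v}{v} = -7 + 1 = -6$)
$V{\left(c,K \right)} = \frac{3 c}{5}$ ($V{\left(c,K \right)} = \frac{c 3}{5} = \frac{3 c}{5}$)
$U{\left(o \right)} = - \frac{1}{5 o}$ ($U{\left(o \right)} = \frac{\frac{3}{5} \left(-1\right) \frac{1}{o}}{3} = \frac{\left(- \frac{3}{5}\right) \frac{1}{o}}{3} = - \frac{1}{5 o}$)
$\left(U{\left(4 \right)} + 10\right) p{\left(6 \right)} = \left(- \frac{1}{5 \cdot 4} + 10\right) \left(16 + 8 \cdot 6\right) = \left(\left(- \frac{1}{5}\right) \frac{1}{4} + 10\right) \left(16 + 48\right) = \left(- \frac{1}{20} + 10\right) 64 = \frac{199}{20} \cdot 64 = \frac{3184}{5}$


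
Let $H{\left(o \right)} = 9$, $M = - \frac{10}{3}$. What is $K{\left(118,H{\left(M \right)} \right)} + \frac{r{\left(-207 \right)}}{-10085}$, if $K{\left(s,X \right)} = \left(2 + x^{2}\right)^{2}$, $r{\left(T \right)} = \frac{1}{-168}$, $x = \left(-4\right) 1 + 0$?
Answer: $\frac{548946721}{1694280} \approx 324.0$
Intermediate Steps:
$M = - \frac{10}{3}$ ($M = \left(-10\right) \frac{1}{3} = - \frac{10}{3} \approx -3.3333$)
$x = -4$ ($x = -4 + 0 = -4$)
$r{\left(T \right)} = - \frac{1}{168}$
$K{\left(s,X \right)} = 324$ ($K{\left(s,X \right)} = \left(2 + \left(-4\right)^{2}\right)^{2} = \left(2 + 16\right)^{2} = 18^{2} = 324$)
$K{\left(118,H{\left(M \right)} \right)} + \frac{r{\left(-207 \right)}}{-10085} = 324 - \frac{1}{168 \left(-10085\right)} = 324 - - \frac{1}{1694280} = 324 + \frac{1}{1694280} = \frac{548946721}{1694280}$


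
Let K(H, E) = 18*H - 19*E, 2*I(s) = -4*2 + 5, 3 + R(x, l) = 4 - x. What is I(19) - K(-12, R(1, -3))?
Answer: 429/2 ≈ 214.50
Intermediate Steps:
R(x, l) = 1 - x (R(x, l) = -3 + (4 - x) = 1 - x)
I(s) = -3/2 (I(s) = (-4*2 + 5)/2 = (-8 + 5)/2 = (1/2)*(-3) = -3/2)
K(H, E) = -19*E + 18*H
I(19) - K(-12, R(1, -3)) = -3/2 - (-19*(1 - 1*1) + 18*(-12)) = -3/2 - (-19*(1 - 1) - 216) = -3/2 - (-19*0 - 216) = -3/2 - (0 - 216) = -3/2 - 1*(-216) = -3/2 + 216 = 429/2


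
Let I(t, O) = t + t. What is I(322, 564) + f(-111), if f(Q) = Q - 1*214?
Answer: 319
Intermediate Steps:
f(Q) = -214 + Q (f(Q) = Q - 214 = -214 + Q)
I(t, O) = 2*t
I(322, 564) + f(-111) = 2*322 + (-214 - 111) = 644 - 325 = 319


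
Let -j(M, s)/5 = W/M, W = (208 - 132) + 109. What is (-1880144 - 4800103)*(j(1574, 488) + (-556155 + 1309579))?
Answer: -7922027767127397/1574 ≈ -5.0331e+12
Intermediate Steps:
W = 185 (W = 76 + 109 = 185)
j(M, s) = -925/M
(-1880144 - 4800103)*(j(1574, 488) + (-556155 + 1309579)) = (-1880144 - 4800103)*(-925/1574 + (-556155 + 1309579)) = -6680247*(-925*1/1574 + 753424) = -6680247*(-925/1574 + 753424) = -6680247*1185888451/1574 = -7922027767127397/1574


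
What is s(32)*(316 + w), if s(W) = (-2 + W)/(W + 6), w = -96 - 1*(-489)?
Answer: 10635/19 ≈ 559.74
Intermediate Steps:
w = 393 (w = -96 + 489 = 393)
s(W) = (-2 + W)/(6 + W)
s(32)*(316 + w) = ((-2 + 32)/(6 + 32))*(316 + 393) = (30/38)*709 = ((1/38)*30)*709 = (15/19)*709 = 10635/19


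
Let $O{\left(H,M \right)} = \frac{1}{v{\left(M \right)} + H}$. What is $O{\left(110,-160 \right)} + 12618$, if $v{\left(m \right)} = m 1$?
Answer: $\frac{630899}{50} \approx 12618.0$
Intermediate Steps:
$v{\left(m \right)} = m$
$O{\left(H,M \right)} = \frac{1}{H + M}$ ($O{\left(H,M \right)} = \frac{1}{M + H} = \frac{1}{H + M}$)
$O{\left(110,-160 \right)} + 12618 = \frac{1}{110 - 160} + 12618 = \frac{1}{-50} + 12618 = - \frac{1}{50} + 12618 = \frac{630899}{50}$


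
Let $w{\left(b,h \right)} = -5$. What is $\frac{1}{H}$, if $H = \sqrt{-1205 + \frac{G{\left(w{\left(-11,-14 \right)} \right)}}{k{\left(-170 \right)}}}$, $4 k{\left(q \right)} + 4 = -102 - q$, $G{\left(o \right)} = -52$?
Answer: $- \frac{2 i \sqrt{537}}{1611} \approx - 0.028769 i$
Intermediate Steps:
$k{\left(q \right)} = - \frac{53}{2} - \frac{q}{4}$ ($k{\left(q \right)} = -1 + \frac{-102 - q}{4} = -1 - \left(\frac{51}{2} + \frac{q}{4}\right) = - \frac{53}{2} - \frac{q}{4}$)
$H = \frac{3 i \sqrt{537}}{2}$ ($H = \sqrt{-1205 - \frac{52}{- \frac{53}{2} - - \frac{85}{2}}} = \sqrt{-1205 - \frac{52}{- \frac{53}{2} + \frac{85}{2}}} = \sqrt{-1205 - \frac{52}{16}} = \sqrt{-1205 - \frac{13}{4}} = \sqrt{- \frac{4833}{4}} = \frac{3 i \sqrt{537}}{2} \approx 34.76 i$)
$\frac{1}{H} = \frac{1}{\frac{3}{2} i \sqrt{537}} = - \frac{2 i \sqrt{537}}{1611}$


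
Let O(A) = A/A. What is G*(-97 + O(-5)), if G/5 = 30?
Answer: -14400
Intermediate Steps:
G = 150 (G = 5*30 = 150)
O(A) = 1
G*(-97 + O(-5)) = 150*(-97 + 1) = 150*(-96) = -14400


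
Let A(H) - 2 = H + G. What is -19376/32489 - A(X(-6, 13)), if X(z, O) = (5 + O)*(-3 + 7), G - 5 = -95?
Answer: 500448/32489 ≈ 15.404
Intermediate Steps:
G = -90 (G = 5 - 95 = -90)
X(z, O) = 20 + 4*O (X(z, O) = (5 + O)*4 = 20 + 4*O)
A(H) = -88 + H (A(H) = 2 + (H - 90) = 2 + (-90 + H) = -88 + H)
-19376/32489 - A(X(-6, 13)) = -19376/32489 - (-88 + (20 + 4*13)) = -19376*1/32489 - (-88 + (20 + 52)) = -19376/32489 - (-88 + 72) = -19376/32489 - 1*(-16) = -19376/32489 + 16 = 500448/32489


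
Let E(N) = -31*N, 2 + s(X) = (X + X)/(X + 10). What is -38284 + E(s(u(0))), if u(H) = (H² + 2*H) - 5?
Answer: -38160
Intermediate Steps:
u(H) = -5 + H² + 2*H
s(X) = -2 + 2*X/(10 + X) (s(X) = -2 + (X + X)/(X + 10) = -2 + (2*X)/(10 + X) = -2 + 2*X/(10 + X))
-38284 + E(s(u(0))) = -38284 - (-620)/(10 + (-5 + 0² + 2*0)) = -38284 - (-620)/(10 + (-5 + 0 + 0)) = -38284 - (-620)/(10 - 5) = -38284 - (-620)/5 = -38284 - 31*(-4) = -38284 + 124 = -38160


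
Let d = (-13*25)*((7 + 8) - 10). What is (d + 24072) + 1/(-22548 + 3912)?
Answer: 418322291/18636 ≈ 22447.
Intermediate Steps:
d = -1625 (d = -325*(15 - 10) = -325*5 = -1625)
(d + 24072) + 1/(-22548 + 3912) = (-1625 + 24072) + 1/(-22548 + 3912) = 22447 + 1/(-18636) = 22447 - 1/18636 = 418322291/18636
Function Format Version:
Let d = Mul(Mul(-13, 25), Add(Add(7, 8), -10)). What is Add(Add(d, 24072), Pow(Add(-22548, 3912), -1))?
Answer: Rational(418322291, 18636) ≈ 22447.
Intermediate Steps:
d = -1625 (d = Mul(-325, Add(15, -10)) = Mul(-325, 5) = -1625)
Add(Add(d, 24072), Pow(Add(-22548, 3912), -1)) = Add(Add(-1625, 24072), Pow(Add(-22548, 3912), -1)) = Add(22447, Pow(-18636, -1)) = Add(22447, Rational(-1, 18636)) = Rational(418322291, 18636)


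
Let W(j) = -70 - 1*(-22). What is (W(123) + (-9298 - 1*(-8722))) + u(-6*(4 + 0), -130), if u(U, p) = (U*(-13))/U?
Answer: -637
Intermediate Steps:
W(j) = -48 (W(j) = -70 + 22 = -48)
u(U, p) = -13 (u(U, p) = (-13*U)/U = -13)
(W(123) + (-9298 - 1*(-8722))) + u(-6*(4 + 0), -130) = (-48 + (-9298 - 1*(-8722))) - 13 = (-48 + (-9298 + 8722)) - 13 = (-48 - 576) - 13 = -624 - 13 = -637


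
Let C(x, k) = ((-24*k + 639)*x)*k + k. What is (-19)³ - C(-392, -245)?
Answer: -626091374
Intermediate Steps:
C(x, k) = k + k*x*(639 - 24*k) (C(x, k) = ((639 - 24*k)*x)*k + k = (x*(639 - 24*k))*k + k = k*x*(639 - 24*k) + k = k + k*x*(639 - 24*k))
(-19)³ - C(-392, -245) = (-19)³ - (-245)*(1 + 639*(-392) - 24*(-245)*(-392)) = -6859 - (-245)*(1 - 250488 - 2304960) = -6859 - (-245)*(-2555447) = -6859 - 1*626084515 = -6859 - 626084515 = -626091374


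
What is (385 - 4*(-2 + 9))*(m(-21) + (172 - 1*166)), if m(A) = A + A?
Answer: -12852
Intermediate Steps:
m(A) = 2*A
(385 - 4*(-2 + 9))*(m(-21) + (172 - 1*166)) = (385 - 4*(-2 + 9))*(2*(-21) + (172 - 1*166)) = (385 - 4*7)*(-42 + (172 - 166)) = (385 - 28)*(-42 + 6) = 357*(-36) = -12852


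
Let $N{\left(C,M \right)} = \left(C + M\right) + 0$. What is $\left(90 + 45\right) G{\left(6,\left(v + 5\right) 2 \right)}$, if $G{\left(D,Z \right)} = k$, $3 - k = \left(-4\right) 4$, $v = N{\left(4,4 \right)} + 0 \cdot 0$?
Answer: $2565$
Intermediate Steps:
$N{\left(C,M \right)} = C + M$
$v = 8$ ($v = \left(4 + 4\right) + 0 \cdot 0 = 8 + 0 = 8$)
$k = 19$ ($k = 3 - \left(-4\right) 4 = 3 - -16 = 3 + 16 = 19$)
$G{\left(D,Z \right)} = 19$
$\left(90 + 45\right) G{\left(6,\left(v + 5\right) 2 \right)} = \left(90 + 45\right) 19 = 135 \cdot 19 = 2565$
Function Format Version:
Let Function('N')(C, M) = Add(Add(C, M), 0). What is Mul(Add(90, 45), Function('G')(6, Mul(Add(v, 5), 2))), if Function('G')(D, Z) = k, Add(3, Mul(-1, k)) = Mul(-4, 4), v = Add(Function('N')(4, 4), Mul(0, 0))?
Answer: 2565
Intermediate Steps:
Function('N')(C, M) = Add(C, M)
v = 8 (v = Add(Add(4, 4), Mul(0, 0)) = Add(8, 0) = 8)
k = 19 (k = Add(3, Mul(-1, Mul(-4, 4))) = Add(3, Mul(-1, -16)) = Add(3, 16) = 19)
Function('G')(D, Z) = 19
Mul(Add(90, 45), Function('G')(6, Mul(Add(v, 5), 2))) = Mul(Add(90, 45), 19) = Mul(135, 19) = 2565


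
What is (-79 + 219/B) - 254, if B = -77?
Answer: -25860/77 ≈ -335.84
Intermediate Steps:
(-79 + 219/B) - 254 = (-79 + 219/(-77)) - 254 = (-79 + 219*(-1/77)) - 254 = (-79 - 219/77) - 254 = -6302/77 - 254 = -25860/77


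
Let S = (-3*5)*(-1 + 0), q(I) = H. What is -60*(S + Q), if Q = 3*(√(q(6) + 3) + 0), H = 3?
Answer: -900 - 180*√6 ≈ -1340.9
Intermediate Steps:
q(I) = 3
S = 15 (S = -15*(-1) = 15)
Q = 3*√6 (Q = 3*(√(3 + 3) + 0) = 3*(√6 + 0) = 3*√6 ≈ 7.3485)
-60*(S + Q) = -60*(15 + 3*√6) = -900 - 180*√6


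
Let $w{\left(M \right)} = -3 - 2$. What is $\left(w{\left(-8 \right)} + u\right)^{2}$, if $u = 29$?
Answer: $576$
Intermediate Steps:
$w{\left(M \right)} = -5$ ($w{\left(M \right)} = -3 - 2 = -5$)
$\left(w{\left(-8 \right)} + u\right)^{2} = \left(-5 + 29\right)^{2} = 24^{2} = 576$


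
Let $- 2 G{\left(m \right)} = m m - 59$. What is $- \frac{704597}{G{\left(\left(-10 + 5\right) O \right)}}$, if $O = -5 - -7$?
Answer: $\frac{1409194}{41} \approx 34371.0$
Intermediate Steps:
$O = 2$ ($O = -5 + 7 = 2$)
$G{\left(m \right)} = \frac{59}{2} - \frac{m^{2}}{2}$ ($G{\left(m \right)} = - \frac{m m - 59}{2} = - \frac{m^{2} - 59}{2} = - \frac{-59 + m^{2}}{2} = \frac{59}{2} - \frac{m^{2}}{2}$)
$- \frac{704597}{G{\left(\left(-10 + 5\right) O \right)}} = - \frac{704597}{\frac{59}{2} - \frac{\left(\left(-10 + 5\right) 2\right)^{2}}{2}} = - \frac{704597}{\frac{59}{2} - \frac{\left(\left(-5\right) 2\right)^{2}}{2}} = - \frac{704597}{\frac{59}{2} - \frac{\left(-10\right)^{2}}{2}} = - \frac{704597}{\frac{59}{2} - 50} = - \frac{704597}{- \frac{41}{2}} = \left(-704597\right) \left(- \frac{2}{41}\right) = \frac{1409194}{41}$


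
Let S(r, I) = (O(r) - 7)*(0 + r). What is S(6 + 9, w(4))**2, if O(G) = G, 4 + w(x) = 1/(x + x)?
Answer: 14400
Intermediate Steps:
w(x) = -4 + 1/(2*x) (w(x) = -4 + 1/(x + x) = -4 + 1/(2*x))
S(r, I) = r*(-7 + r) (S(r, I) = (r - 7)*(0 + r) = (-7 + r)*r = r*(-7 + r))
S(6 + 9, w(4))**2 = ((6 + 9)*(-7 + (6 + 9)))**2 = (15*(-7 + 15))**2 = (15*8)**2 = 120**2 = 14400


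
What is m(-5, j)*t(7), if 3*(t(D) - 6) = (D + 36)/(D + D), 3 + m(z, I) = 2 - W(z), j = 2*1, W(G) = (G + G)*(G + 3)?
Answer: -295/2 ≈ -147.50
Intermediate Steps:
W(G) = 2*G*(3 + G) (W(G) = (2*G)*(3 + G) = 2*G*(3 + G))
j = 2
m(z, I) = -1 - 2*z*(3 + z) (m(z, I) = -3 + (2 - 2*z*(3 + z)) = -1 - 2*z*(3 + z))
t(D) = 6 + (36 + D)/(6*D) (t(D) = 6 + ((D + 36)/(D + D))/3 = 6 + ((36 + D)/((2*D)))/3 = 6 + ((36 + D)*(1/(2*D)))/3 = 6 + ((36 + D)/(2*D))/3 = 6 + (36 + D)/(6*D))
m(-5, j)*t(7) = (-1 - 2*(-5)*(3 - 5))*(37/6 + 6/7) = (-1 - 2*(-5)*(-2))*(37/6 + 6*(⅐)) = (-1 - 20)*(37/6 + 6/7) = -21*295/42 = -295/2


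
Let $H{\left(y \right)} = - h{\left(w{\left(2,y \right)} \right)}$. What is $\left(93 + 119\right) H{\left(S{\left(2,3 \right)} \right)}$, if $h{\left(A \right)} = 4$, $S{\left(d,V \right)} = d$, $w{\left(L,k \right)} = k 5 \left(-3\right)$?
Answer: $-848$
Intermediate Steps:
$w{\left(L,k \right)} = - 15 k$ ($w{\left(L,k \right)} = 5 k \left(-3\right) = - 15 k$)
$H{\left(y \right)} = -4$ ($H{\left(y \right)} = \left(-1\right) 4 = -4$)
$\left(93 + 119\right) H{\left(S{\left(2,3 \right)} \right)} = \left(93 + 119\right) \left(-4\right) = 212 \left(-4\right) = -848$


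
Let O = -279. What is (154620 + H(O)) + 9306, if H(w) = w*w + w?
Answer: 241488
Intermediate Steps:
H(w) = w + w**2 (H(w) = w**2 + w = w + w**2)
(154620 + H(O)) + 9306 = (154620 - 279*(1 - 279)) + 9306 = (154620 - 279*(-278)) + 9306 = (154620 + 77562) + 9306 = 232182 + 9306 = 241488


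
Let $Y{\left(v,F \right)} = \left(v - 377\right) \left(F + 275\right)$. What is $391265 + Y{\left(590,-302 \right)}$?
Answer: $385514$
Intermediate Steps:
$Y{\left(v,F \right)} = \left(-377 + v\right) \left(275 + F\right)$
$391265 + Y{\left(590,-302 \right)} = 391265 - 5751 = 385514$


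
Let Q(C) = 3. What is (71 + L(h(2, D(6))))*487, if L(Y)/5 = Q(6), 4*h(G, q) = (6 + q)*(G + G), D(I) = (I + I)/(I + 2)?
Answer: 41882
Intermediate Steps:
D(I) = 2*I/(2 + I) (D(I) = (2*I)/(2 + I) = 2*I/(2 + I))
h(G, q) = G*(6 + q)/2 (h(G, q) = ((6 + q)*(G + G))/4 = ((6 + q)*(2*G))/4 = (2*G*(6 + q))/4 = G*(6 + q)/2)
L(Y) = 15 (L(Y) = 5*3 = 15)
(71 + L(h(2, D(6))))*487 = (71 + 15)*487 = 86*487 = 41882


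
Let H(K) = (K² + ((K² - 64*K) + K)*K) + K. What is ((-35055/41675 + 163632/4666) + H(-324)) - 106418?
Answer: -790023192380593/19445555 ≈ -4.0627e+7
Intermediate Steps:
H(K) = K + K² + K*(K² - 63*K) (H(K) = (K² + (K² - 63*K)*K) + K = (K² + K*(K² - 63*K)) + K = K + K² + K*(K² - 63*K))
((-35055/41675 + 163632/4666) + H(-324)) - 106418 = ((-35055/41675 + 163632/4666) - 324*(1 + (-324)² - 62*(-324))) - 106418 = ((-35055*1/41675 + 163632*(1/4666)) - 324*(1 + 104976 + 20088)) - 106418 = ((-7011/8335 + 81816/2333) - 324*125065) - 106418 = (665579697/19445555 - 40521060) - 106418 = -787953835308603/19445555 - 106418 = -790023192380593/19445555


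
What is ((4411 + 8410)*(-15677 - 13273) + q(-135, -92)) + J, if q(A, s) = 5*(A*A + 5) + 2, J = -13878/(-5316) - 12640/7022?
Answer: -1154325662549885/3110746 ≈ -3.7108e+8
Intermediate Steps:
J = 2521423/3110746 (J = -13878*(-1/5316) - 12640*1/7022 = 2313/886 - 6320/3511 = 2521423/3110746 ≈ 0.81055)
q(A, s) = 27 + 5*A**2 (q(A, s) = 5*(A**2 + 5) + 2 = 5*(5 + A**2) + 2 = (25 + 5*A**2) + 2 = 27 + 5*A**2)
((4411 + 8410)*(-15677 - 13273) + q(-135, -92)) + J = ((4411 + 8410)*(-15677 - 13273) + (27 + 5*(-135)**2)) + 2521423/3110746 = (12821*(-28950) + (27 + 5*18225)) + 2521423/3110746 = (-371167950 + (27 + 91125)) + 2521423/3110746 = (-371167950 + 91152) + 2521423/3110746 = -371076798 + 2521423/3110746 = -1154325662549885/3110746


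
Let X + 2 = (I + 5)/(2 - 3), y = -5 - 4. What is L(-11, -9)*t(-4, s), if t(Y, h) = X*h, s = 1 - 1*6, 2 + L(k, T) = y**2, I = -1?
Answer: 2370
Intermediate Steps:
y = -9
X = -6 (X = -2 + (-1 + 5)/(2 - 3) = -2 + 4/(-1) = -2 + 4*(-1) = -2 - 4 = -6)
L(k, T) = 79 (L(k, T) = -2 + (-9)**2 = -2 + 81 = 79)
s = -5 (s = 1 - 6 = -5)
t(Y, h) = -6*h
L(-11, -9)*t(-4, s) = 79*(-6*(-5)) = 79*30 = 2370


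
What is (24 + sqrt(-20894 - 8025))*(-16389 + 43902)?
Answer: 660312 + 302643*I*sqrt(239) ≈ 6.6031e+5 + 4.6787e+6*I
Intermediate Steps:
(24 + sqrt(-20894 - 8025))*(-16389 + 43902) = (24 + sqrt(-28919))*27513 = (24 + 11*I*sqrt(239))*27513 = 660312 + 302643*I*sqrt(239)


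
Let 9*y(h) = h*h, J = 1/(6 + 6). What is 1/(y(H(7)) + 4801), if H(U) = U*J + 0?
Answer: 1296/6222145 ≈ 0.00020829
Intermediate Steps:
J = 1/12 ≈ 0.083333
H(U) = U/12 (H(U) = U*(1/12) + 0 = U/12 + 0 = U/12)
y(h) = h**2/9 (y(h) = (h*h)/9 = h**2/9)
1/(y(H(7)) + 4801) = 1/(((1/12)*7)**2/9 + 4801) = 1/((7/12)**2/9 + 4801) = 1/((1/9)*(49/144) + 4801) = 1/(49/1296 + 4801) = 1/(6222145/1296) = 1296/6222145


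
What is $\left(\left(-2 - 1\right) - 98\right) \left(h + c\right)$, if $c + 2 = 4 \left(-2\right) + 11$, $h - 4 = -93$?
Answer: $8888$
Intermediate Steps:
$h = -89$ ($h = 4 - 93 = -89$)
$c = 1$ ($c = -2 + \left(4 \left(-2\right) + 11\right) = -2 + \left(-8 + 11\right) = -2 + 3 = 1$)
$\left(\left(-2 - 1\right) - 98\right) \left(h + c\right) = \left(\left(-2 - 1\right) - 98\right) \left(-89 + 1\right) = \left(\left(-2 - 1\right) - 98\right) \left(-88\right) = \left(-3 - 98\right) \left(-88\right) = \left(-101\right) \left(-88\right) = 8888$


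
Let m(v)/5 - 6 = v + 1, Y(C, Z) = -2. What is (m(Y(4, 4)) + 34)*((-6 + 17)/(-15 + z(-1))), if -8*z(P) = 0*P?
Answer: -649/15 ≈ -43.267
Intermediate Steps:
z(P) = 0 (z(P) = -0*P = -⅛*0 = 0)
m(v) = 35 + 5*v (m(v) = 30 + 5*(v + 1) = 30 + 5*(1 + v) = 30 + (5 + 5*v) = 35 + 5*v)
(m(Y(4, 4)) + 34)*((-6 + 17)/(-15 + z(-1))) = ((35 + 5*(-2)) + 34)*((-6 + 17)/(-15 + 0)) = ((35 - 10) + 34)*(11/(-15)) = (25 + 34)*(11*(-1/15)) = 59*(-11/15) = -649/15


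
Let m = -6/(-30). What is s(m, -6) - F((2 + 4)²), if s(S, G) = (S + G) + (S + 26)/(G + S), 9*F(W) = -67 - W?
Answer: 1471/1305 ≈ 1.1272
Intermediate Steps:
F(W) = -67/9 - W/9 (F(W) = (-67 - W)/9 = -67/9 - W/9)
m = ⅕ (m = -6*(-1/30) = ⅕ ≈ 0.20000)
s(S, G) = G + S + (26 + S)/(G + S) (s(S, G) = (G + S) + (26 + S)/(G + S) = G + S + (26 + S)/(G + S))
s(m, -6) - F((2 + 4)²) = (26 + ⅕ + (-6)² + (⅕)² + 2*(-6)*(⅕))/(-6 + ⅕) - (-67/9 - (2 + 4)²/9) = (26 + ⅕ + 36 + 1/25 - 12/5)/(-29/5) - (-67/9 - ⅑*6²) = -5/29*1496/25 - (-67/9 - ⅑*36) = -1496/145 - (-67/9 - 4) = -1496/145 - 1*(-103/9) = -1496/145 + 103/9 = 1471/1305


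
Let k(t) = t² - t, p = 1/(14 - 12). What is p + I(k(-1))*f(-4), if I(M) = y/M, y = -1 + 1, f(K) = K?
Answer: ½ ≈ 0.50000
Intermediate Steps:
p = ½ (p = 1/2 = ½ ≈ 0.50000)
y = 0
I(M) = 0 (I(M) = 0/M = 0)
p + I(k(-1))*f(-4) = ½ + 0*(-4) = ½ + 0 = ½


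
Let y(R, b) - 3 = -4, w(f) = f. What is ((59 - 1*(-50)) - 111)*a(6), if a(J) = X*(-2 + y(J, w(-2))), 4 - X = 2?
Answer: 12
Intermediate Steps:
X = 2 (X = 4 - 1*2 = 4 - 2 = 2)
y(R, b) = -1 (y(R, b) = 3 - 4 = -1)
a(J) = -6 (a(J) = 2*(-2 - 1) = 2*(-3) = -6)
((59 - 1*(-50)) - 111)*a(6) = ((59 - 1*(-50)) - 111)*(-6) = ((59 + 50) - 111)*(-6) = (109 - 111)*(-6) = -2*(-6) = 12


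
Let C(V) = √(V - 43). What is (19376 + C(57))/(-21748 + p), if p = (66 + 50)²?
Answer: -4844/2073 - √14/8292 ≈ -2.3372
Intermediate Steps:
C(V) = √(-43 + V)
p = 13456 (p = 116² = 13456)
(19376 + C(57))/(-21748 + p) = (19376 + √(-43 + 57))/(-21748 + 13456) = (19376 + √14)/(-8292) = (19376 + √14)*(-1/8292) = -4844/2073 - √14/8292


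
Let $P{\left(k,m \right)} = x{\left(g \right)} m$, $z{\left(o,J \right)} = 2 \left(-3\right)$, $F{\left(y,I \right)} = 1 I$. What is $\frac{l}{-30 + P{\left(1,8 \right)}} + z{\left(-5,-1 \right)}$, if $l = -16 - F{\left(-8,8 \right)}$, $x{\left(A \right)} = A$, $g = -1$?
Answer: $- \frac{102}{19} \approx -5.3684$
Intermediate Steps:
$F{\left(y,I \right)} = I$
$z{\left(o,J \right)} = -6$
$P{\left(k,m \right)} = - m$
$l = -24$ ($l = -16 - 8 = -24$)
$\frac{l}{-30 + P{\left(1,8 \right)}} + z{\left(-5,-1 \right)} = \frac{1}{-30 - 8} \left(-24\right) - 6 = \frac{1}{-38} \left(-24\right) - 6 = \left(- \frac{1}{38}\right) \left(-24\right) - 6 = \frac{12}{19} - 6 = - \frac{102}{19}$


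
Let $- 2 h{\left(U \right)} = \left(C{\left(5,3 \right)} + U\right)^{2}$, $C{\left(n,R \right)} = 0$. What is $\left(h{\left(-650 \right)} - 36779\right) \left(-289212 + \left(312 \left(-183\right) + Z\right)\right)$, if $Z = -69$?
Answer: $85911540933$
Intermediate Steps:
$h{\left(U \right)} = - \frac{U^{2}}{2}$ ($h{\left(U \right)} = - \frac{\left(0 + U\right)^{2}}{2} = - \frac{U^{2}}{2}$)
$\left(h{\left(-650 \right)} - 36779\right) \left(-289212 + \left(312 \left(-183\right) + Z\right)\right) = \left(- \frac{\left(-650\right)^{2}}{2} - 36779\right) \left(-289212 + \left(312 \left(-183\right) - 69\right)\right) = \left(\left(- \frac{1}{2}\right) 422500 - 36779\right) \left(-289212 - 57165\right) = \left(-211250 - 36779\right) \left(-289212 - 57165\right) = \left(-248029\right) \left(-346377\right) = 85911540933$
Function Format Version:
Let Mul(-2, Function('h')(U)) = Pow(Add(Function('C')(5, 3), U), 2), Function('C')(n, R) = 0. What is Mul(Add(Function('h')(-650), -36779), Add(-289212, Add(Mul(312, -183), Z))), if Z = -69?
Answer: 85911540933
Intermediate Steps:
Function('h')(U) = Mul(Rational(-1, 2), Pow(U, 2)) (Function('h')(U) = Mul(Rational(-1, 2), Pow(Add(0, U), 2)) = Mul(Rational(-1, 2), Pow(U, 2)))
Mul(Add(Function('h')(-650), -36779), Add(-289212, Add(Mul(312, -183), Z))) = Mul(Add(Mul(Rational(-1, 2), Pow(-650, 2)), -36779), Add(-289212, Add(Mul(312, -183), -69))) = Mul(Add(Mul(Rational(-1, 2), 422500), -36779), Add(-289212, Add(-57096, -69))) = Mul(Add(-211250, -36779), Add(-289212, -57165)) = Mul(-248029, -346377) = 85911540933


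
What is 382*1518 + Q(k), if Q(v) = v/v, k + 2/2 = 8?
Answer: 579877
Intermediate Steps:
k = 7 (k = -1 + 8 = 7)
Q(v) = 1
382*1518 + Q(k) = 382*1518 + 1 = 579876 + 1 = 579877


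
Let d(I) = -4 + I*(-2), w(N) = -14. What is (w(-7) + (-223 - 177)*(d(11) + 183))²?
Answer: 3945598596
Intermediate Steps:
d(I) = -4 - 2*I
(w(-7) + (-223 - 177)*(d(11) + 183))² = (-14 + (-223 - 177)*((-4 - 2*11) + 183))² = (-14 - 400*((-4 - 22) + 183))² = (-14 - 400*(-26 + 183))² = (-14 - 400*157)² = (-14 - 62800)² = (-62814)² = 3945598596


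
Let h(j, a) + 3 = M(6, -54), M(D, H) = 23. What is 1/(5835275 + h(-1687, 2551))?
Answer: 1/5835295 ≈ 1.7137e-7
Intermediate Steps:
h(j, a) = 20 (h(j, a) = -3 + 23 = 20)
1/(5835275 + h(-1687, 2551)) = 1/(5835275 + 20) = 1/5835295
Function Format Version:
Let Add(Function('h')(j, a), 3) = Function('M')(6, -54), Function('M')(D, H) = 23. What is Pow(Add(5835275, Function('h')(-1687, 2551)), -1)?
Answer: Rational(1, 5835295) ≈ 1.7137e-7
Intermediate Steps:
Function('h')(j, a) = 20 (Function('h')(j, a) = Add(-3, 23) = 20)
Pow(Add(5835275, Function('h')(-1687, 2551)), -1) = Pow(Add(5835275, 20), -1) = Pow(5835295, -1) = Rational(1, 5835295)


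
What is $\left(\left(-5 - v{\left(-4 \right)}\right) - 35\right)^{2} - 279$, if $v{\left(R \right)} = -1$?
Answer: $1242$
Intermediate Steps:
$\left(\left(-5 - v{\left(-4 \right)}\right) - 35\right)^{2} - 279 = \left(\left(-5 - -1\right) - 35\right)^{2} - 279 = \left(\left(-5 + 1\right) - 35\right)^{2} - 279 = \left(-4 - 35\right)^{2} - 279 = \left(-39\right)^{2} - 279 = 1521 - 279 = 1242$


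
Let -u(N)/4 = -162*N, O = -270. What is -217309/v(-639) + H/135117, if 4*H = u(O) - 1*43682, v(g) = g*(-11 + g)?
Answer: -964173682/1039274925 ≈ -0.92774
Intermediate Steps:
u(N) = 648*N (u(N) = -(-648)*N = 648*N)
H = -109321/2 (H = (648*(-270) - 1*43682)/4 = (-174960 - 43682)/4 = (¼)*(-218642) = -109321/2 ≈ -54661.)
-217309/v(-639) + H/135117 = -217309*(-1/(639*(-11 - 639))) - 109321/2/135117 = -217309/((-639*(-650))) - 109321/2*1/135117 = -217309/415350 - 109321/270234 = -964173682/1039274925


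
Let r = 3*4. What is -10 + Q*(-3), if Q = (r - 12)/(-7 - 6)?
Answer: -10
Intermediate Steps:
r = 12
Q = 0 (Q = (12 - 12)/(-7 - 6) = 0/(-13) = 0*(-1/13) = 0)
-10 + Q*(-3) = -10 + 0*(-3) = -10 + 0 = -10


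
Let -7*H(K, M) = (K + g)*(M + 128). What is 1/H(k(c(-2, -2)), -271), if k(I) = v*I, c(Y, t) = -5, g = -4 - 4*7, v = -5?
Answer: -1/143 ≈ -0.0069930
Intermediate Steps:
g = -32 (g = -4 - 28 = -32)
k(I) = -5*I
H(K, M) = -(-32 + K)*(128 + M)/7 (H(K, M) = -(K - 32)*(M + 128)/7 = -(-32 + K)*(128 + M)/7)
1/H(k(c(-2, -2)), -271) = 1/(4096/7 - (-640)*(-5)/7 + (32/7)*(-271) - 1/7*(-5*(-5))*(-271)) = 1/(4096/7 - 128/7*25 - 8672/7 - 1/7*25*(-271)) = 1/(4096/7 - 3200/7 - 8672/7 + 6775/7) = 1/(-143) = -1/143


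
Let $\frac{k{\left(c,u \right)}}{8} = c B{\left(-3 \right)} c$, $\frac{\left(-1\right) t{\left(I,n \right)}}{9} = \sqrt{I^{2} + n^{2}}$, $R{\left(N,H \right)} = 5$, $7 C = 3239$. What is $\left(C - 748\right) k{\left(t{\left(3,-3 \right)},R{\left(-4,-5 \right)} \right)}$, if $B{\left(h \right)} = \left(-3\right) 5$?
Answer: $\frac{349395120}{7} \approx 4.9914 \cdot 10^{7}$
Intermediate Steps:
$C = \frac{3239}{7}$ ($C = \frac{1}{7} \cdot 3239 = \frac{3239}{7} \approx 462.71$)
$B{\left(h \right)} = -15$
$t{\left(I,n \right)} = - 9 \sqrt{I^{2} + n^{2}}$
$k{\left(c,u \right)} = - 120 c^{2}$ ($k{\left(c,u \right)} = 8 c \left(-15\right) c = 8 - 15 c c = 8 \left(- 15 c^{2}\right) = - 120 c^{2}$)
$\left(C - 748\right) k{\left(t{\left(3,-3 \right)},R{\left(-4,-5 \right)} \right)} = \left(\frac{3239}{7} - 748\right) \left(- 120 \left(- 9 \sqrt{3^{2} + \left(-3\right)^{2}}\right)^{2}\right) = - \frac{1997 \left(- 120 \left(- 9 \sqrt{9 + 9}\right)^{2}\right)}{7} = - \frac{1997 \left(- 120 \left(- 9 \sqrt{18}\right)^{2}\right)}{7} = - \frac{1997 \left(- 120 \left(- 9 \cdot 3 \sqrt{2}\right)^{2}\right)}{7} = - \frac{1997 \left(- 120 \left(- 27 \sqrt{2}\right)^{2}\right)}{7} = - \frac{1997 \left(\left(-120\right) 1458\right)}{7} = \left(- \frac{1997}{7}\right) \left(-174960\right) = \frac{349395120}{7}$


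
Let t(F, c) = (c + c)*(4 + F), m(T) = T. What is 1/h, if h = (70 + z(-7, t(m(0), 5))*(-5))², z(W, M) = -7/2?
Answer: 4/30625 ≈ 0.00013061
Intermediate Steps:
t(F, c) = 2*c*(4 + F) (t(F, c) = (2*c)*(4 + F) = 2*c*(4 + F))
z(W, M) = -7/2 (z(W, M) = -7*½ = -7/2)
h = 30625/4 (h = (70 - 7/2*(-5))² = (70 + 35/2)² = (175/2)² = 30625/4 ≈ 7656.3)
1/h = 1/(30625/4) = 4/30625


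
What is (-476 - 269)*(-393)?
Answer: 292785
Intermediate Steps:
(-476 - 269)*(-393) = -745*(-393) = 292785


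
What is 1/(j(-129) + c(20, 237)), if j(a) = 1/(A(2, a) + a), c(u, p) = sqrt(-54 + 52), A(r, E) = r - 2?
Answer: -129/33283 - 16641*I*sqrt(2)/33283 ≈ -0.0038759 - 0.70709*I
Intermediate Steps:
A(r, E) = -2 + r
c(u, p) = I*sqrt(2) (c(u, p) = sqrt(-2) = I*sqrt(2))
j(a) = 1/a (j(a) = 1/((-2 + 2) + a) = 1/(0 + a) = 1/a)
1/(j(-129) + c(20, 237)) = 1/(1/(-129) + I*sqrt(2)) = 1/(-1/129 + I*sqrt(2))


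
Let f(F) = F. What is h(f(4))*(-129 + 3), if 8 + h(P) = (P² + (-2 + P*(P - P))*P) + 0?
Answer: 0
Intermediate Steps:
h(P) = -8 + P² - 2*P (h(P) = -8 + ((P² + (-2 + P*(P - P))*P) + 0) = -8 + ((P² + (-2 + P*0)*P) + 0) = -8 + ((P² + (-2 + 0)*P) + 0) = -8 + ((P² - 2*P) + 0) = -8 + (P² - 2*P) = -8 + P² - 2*P)
h(f(4))*(-129 + 3) = (-8 + 4² - 2*4)*(-129 + 3) = (-8 + 16 - 8)*(-126) = 0*(-126) = 0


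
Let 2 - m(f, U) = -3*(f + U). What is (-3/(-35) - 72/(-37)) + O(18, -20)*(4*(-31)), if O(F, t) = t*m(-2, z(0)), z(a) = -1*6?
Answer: -70652569/1295 ≈ -54558.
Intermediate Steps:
z(a) = -6
m(f, U) = 2 + 3*U + 3*f (m(f, U) = 2 - (-3)*(f + U) = 2 - (-3)*(U + f) = 2 - (-3*U - 3*f) = 2 + (3*U + 3*f) = 2 + 3*U + 3*f)
O(F, t) = -22*t (O(F, t) = t*(2 + 3*(-6) + 3*(-2)) = t*(2 - 18 - 6) = t*(-22) = -22*t)
(-3/(-35) - 72/(-37)) + O(18, -20)*(4*(-31)) = (-3/(-35) - 72/(-37)) + (-22*(-20))*(4*(-31)) = (-3*(-1/35) - 72*(-1/37)) + 440*(-124) = (3/35 + 72/37) - 54560 = 2631/1295 - 54560 = -70652569/1295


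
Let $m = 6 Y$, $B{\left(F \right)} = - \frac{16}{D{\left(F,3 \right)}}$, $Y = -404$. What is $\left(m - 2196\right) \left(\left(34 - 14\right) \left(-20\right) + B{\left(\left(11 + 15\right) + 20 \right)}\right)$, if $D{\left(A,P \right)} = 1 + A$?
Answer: $\frac{86929920}{47} \approx 1.8496 \cdot 10^{6}$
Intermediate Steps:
$B{\left(F \right)} = - \frac{16}{1 + F}$
$m = -2424$ ($m = 6 \left(-404\right) = -2424$)
$\left(m - 2196\right) \left(\left(34 - 14\right) \left(-20\right) + B{\left(\left(11 + 15\right) + 20 \right)}\right) = \left(-2424 - 2196\right) \left(\left(34 - 14\right) \left(-20\right) - \frac{16}{1 + \left(\left(11 + 15\right) + 20\right)}\right) = - 4620 \left(20 \left(-20\right) - \frac{16}{1 + \left(26 + 20\right)}\right) = - 4620 \left(-400 - \frac{16}{1 + 46}\right) = - 4620 \left(-400 - \frac{16}{47}\right) = \left(-4620\right) \left(- \frac{18816}{47}\right) = \frac{86929920}{47}$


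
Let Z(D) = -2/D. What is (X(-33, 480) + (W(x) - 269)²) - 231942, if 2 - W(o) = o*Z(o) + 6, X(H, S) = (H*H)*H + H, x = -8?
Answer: -194471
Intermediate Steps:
X(H, S) = H + H³ (X(H, S) = H²*H + H = H³ + H = H + H³)
W(o) = -2 (W(o) = 2 - (o*(-2/o) + 6) = 2 - (-2 + 6) = 2 - 1*4 = 2 - 4 = -2)
(X(-33, 480) + (W(x) - 269)²) - 231942 = ((-33 + (-33)³) + (-2 - 269)²) - 231942 = ((-33 - 35937) + (-271)²) - 231942 = (-35970 + 73441) - 231942 = 37471 - 231942 = -194471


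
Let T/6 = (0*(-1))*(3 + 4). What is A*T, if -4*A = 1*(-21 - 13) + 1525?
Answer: 0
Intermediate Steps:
T = 0 (T = 6*((0*(-1))*(3 + 4)) = 6*(0*7) = 6*0 = 0)
A = -1491/4 (A = -(1*(-21 - 13) + 1525)/4 = -(1*(-34) + 1525)/4 = -(-34 + 1525)/4 = -1/4*1491 = -1491/4 ≈ -372.75)
A*T = -1491/4*0 = 0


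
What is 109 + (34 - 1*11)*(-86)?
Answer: -1869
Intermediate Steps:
109 + (34 - 1*11)*(-86) = 109 + (34 - 11)*(-86) = 109 + 23*(-86) = 109 - 1978 = -1869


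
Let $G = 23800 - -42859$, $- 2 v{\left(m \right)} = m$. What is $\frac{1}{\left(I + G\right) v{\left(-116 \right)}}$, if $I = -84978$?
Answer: $- \frac{1}{1062502} \approx -9.4117 \cdot 10^{-7}$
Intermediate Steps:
$v{\left(m \right)} = - \frac{m}{2}$
$G = 66659$ ($G = 23800 + 42859 = 66659$)
$\frac{1}{\left(I + G\right) v{\left(-116 \right)}} = \frac{1}{\left(-84978 + 66659\right) \left(\left(- \frac{1}{2}\right) \left(-116\right)\right)} = \frac{1}{\left(-18319\right) 58} = \left(- \frac{1}{18319}\right) \frac{1}{58} = - \frac{1}{1062502}$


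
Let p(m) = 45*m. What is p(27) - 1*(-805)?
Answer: 2020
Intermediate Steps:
p(27) - 1*(-805) = 45*27 - 1*(-805) = 1215 + 805 = 2020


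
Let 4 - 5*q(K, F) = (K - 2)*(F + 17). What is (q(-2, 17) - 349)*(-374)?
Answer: 120054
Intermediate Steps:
q(K, F) = ⅘ - (-2 + K)*(17 + F)/5 (q(K, F) = ⅘ - (K - 2)*(F + 17)/5 = ⅘ - (-2 + K)*(17 + F)/5)
(q(-2, 17) - 349)*(-374) = ((38/5 - 17/5*(-2) + (⅖)*17 - ⅕*17*(-2)) - 349)*(-374) = ((38/5 + 34/5 + 34/5 + 34/5) - 349)*(-374) = (28 - 349)*(-374) = -321*(-374) = 120054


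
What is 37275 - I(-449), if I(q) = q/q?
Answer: 37274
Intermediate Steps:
I(q) = 1
37275 - I(-449) = 37275 - 1*1 = 37275 - 1 = 37274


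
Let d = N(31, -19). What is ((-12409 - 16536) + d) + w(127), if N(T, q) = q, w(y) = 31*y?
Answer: -25027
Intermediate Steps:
d = -19
((-12409 - 16536) + d) + w(127) = ((-12409 - 16536) - 19) + 31*127 = (-28945 - 19) + 3937 = -28964 + 3937 = -25027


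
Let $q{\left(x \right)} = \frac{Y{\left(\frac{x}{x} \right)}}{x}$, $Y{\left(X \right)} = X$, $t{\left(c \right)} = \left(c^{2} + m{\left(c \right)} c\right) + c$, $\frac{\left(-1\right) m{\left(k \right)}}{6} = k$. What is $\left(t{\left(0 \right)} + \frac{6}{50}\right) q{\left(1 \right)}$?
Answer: $\frac{3}{25} \approx 0.12$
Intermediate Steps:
$m{\left(k \right)} = - 6 k$
$t{\left(c \right)} = c - 5 c^{2}$ ($t{\left(c \right)} = \left(c^{2} + - 6 c c\right) + c = \left(c^{2} - 6 c^{2}\right) + c = - 5 c^{2} + c = c - 5 c^{2}$)
$q{\left(x \right)} = \frac{1}{x}$ ($q{\left(x \right)} = \frac{x \frac{1}{x}}{x} = 1 \frac{1}{x} = \frac{1}{x}$)
$\left(t{\left(0 \right)} + \frac{6}{50}\right) q{\left(1 \right)} = \frac{0 \left(1 - 0\right) + \frac{6}{50}}{1} = \left(0 \left(1 + 0\right) + 6 \cdot \frac{1}{50}\right) 1 = \left(0 \cdot 1 + \frac{3}{25}\right) 1 = \left(0 + \frac{3}{25}\right) 1 = \frac{3}{25} \cdot 1 = \frac{3}{25}$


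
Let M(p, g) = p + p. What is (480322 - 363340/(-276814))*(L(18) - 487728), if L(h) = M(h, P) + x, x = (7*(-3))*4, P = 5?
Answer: -32427401512957824/138407 ≈ -2.3429e+11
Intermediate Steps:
M(p, g) = 2*p
x = -84 (x = -21*4 = -84)
L(h) = -84 + 2*h (L(h) = 2*h - 84 = -84 + 2*h)
(480322 - 363340/(-276814))*(L(18) - 487728) = (480322 - 363340/(-276814))*((-84 + 2*18) - 487728) = (480322 - 363340*(-1/276814))*((-84 + 36) - 487728) = (480322 + 181670/138407)*(-48 - 487728) = (66480108724/138407)*(-487776) = -32427401512957824/138407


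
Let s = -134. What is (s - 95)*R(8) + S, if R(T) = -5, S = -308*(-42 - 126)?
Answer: 52889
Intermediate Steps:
S = 51744 (S = -308*(-168) = 51744)
(s - 95)*R(8) + S = (-134 - 95)*(-5) + 51744 = -229*(-5) + 51744 = 1145 + 51744 = 52889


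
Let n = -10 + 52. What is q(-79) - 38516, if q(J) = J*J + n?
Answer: -32233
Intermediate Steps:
n = 42
q(J) = 42 + J**2 (q(J) = J*J + 42 = J**2 + 42 = 42 + J**2)
q(-79) - 38516 = (42 + (-79)**2) - 38516 = (42 + 6241) - 38516 = 6283 - 38516 = -32233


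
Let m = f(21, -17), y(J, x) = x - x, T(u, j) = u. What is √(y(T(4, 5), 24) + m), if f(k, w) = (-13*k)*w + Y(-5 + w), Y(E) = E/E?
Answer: √4642 ≈ 68.132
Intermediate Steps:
y(J, x) = 0
Y(E) = 1
f(k, w) = 1 - 13*k*w (f(k, w) = (-13*k)*w + 1 = -13*k*w + 1 = 1 - 13*k*w)
m = 4642 (m = 1 - 13*21*(-17) = 1 + 4641 = 4642)
√(y(T(4, 5), 24) + m) = √(0 + 4642) = √4642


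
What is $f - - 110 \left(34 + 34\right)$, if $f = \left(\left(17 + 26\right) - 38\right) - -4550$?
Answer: $12035$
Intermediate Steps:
$f = 4555$ ($f = \left(43 - 38\right) + 4550 = 5 + 4550 = 4555$)
$f - - 110 \left(34 + 34\right) = 4555 - - 110 \left(34 + 34\right) = 4555 - \left(-110\right) 68 = 4555 - -7480 = 4555 + 7480 = 12035$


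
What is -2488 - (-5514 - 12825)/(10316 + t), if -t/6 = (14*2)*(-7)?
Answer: -28573757/11492 ≈ -2486.4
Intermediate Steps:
t = 1176 (t = -6*14*2*(-7) = -168*(-7) = -6*(-196) = 1176)
-2488 - (-5514 - 12825)/(10316 + t) = -2488 - (-5514 - 12825)/(10316 + 1176) = -2488 - (-18339)/11492 = -2488 - 1*(-18339/11492) = -2488 + 18339/11492 = -28573757/11492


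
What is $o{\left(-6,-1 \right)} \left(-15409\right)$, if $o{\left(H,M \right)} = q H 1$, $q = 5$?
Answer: $462270$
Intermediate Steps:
$o{\left(H,M \right)} = 5 H$ ($o{\left(H,M \right)} = 5 H 1 = 5 H$)
$o{\left(-6,-1 \right)} \left(-15409\right) = 5 \left(-6\right) \left(-15409\right) = \left(-30\right) \left(-15409\right) = 462270$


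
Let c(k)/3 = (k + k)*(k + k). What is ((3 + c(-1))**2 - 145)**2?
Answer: 6400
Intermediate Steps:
c(k) = 12*k**2 (c(k) = 3*((k + k)*(k + k)) = 3*((2*k)*(2*k)) = 3*(4*k**2) = 12*k**2)
((3 + c(-1))**2 - 145)**2 = ((3 + 12*(-1)**2)**2 - 145)**2 = ((3 + 12*1)**2 - 145)**2 = ((3 + 12)**2 - 145)**2 = (15**2 - 145)**2 = (225 - 145)**2 = 80**2 = 6400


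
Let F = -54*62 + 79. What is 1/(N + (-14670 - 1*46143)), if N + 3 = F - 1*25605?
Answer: -1/89690 ≈ -1.1150e-5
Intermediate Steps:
F = -3269 (F = -3348 + 79 = -3269)
N = -28877 (N = -3 + (-3269 - 1*25605) = -3 + (-3269 - 25605) = -3 - 28874 = -28877)
1/(N + (-14670 - 1*46143)) = 1/(-28877 + (-14670 - 1*46143)) = 1/(-28877 + (-14670 - 46143)) = 1/(-28877 - 60813) = 1/(-89690) = -1/89690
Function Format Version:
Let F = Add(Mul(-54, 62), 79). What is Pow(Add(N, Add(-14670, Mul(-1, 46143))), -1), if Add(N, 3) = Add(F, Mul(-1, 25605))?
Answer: Rational(-1, 89690) ≈ -1.1150e-5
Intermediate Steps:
F = -3269 (F = Add(-3348, 79) = -3269)
N = -28877 (N = Add(-3, Add(-3269, Mul(-1, 25605))) = Add(-3, Add(-3269, -25605)) = Add(-3, -28874) = -28877)
Pow(Add(N, Add(-14670, Mul(-1, 46143))), -1) = Pow(Add(-28877, Add(-14670, Mul(-1, 46143))), -1) = Pow(Add(-28877, Add(-14670, -46143)), -1) = Pow(Add(-28877, -60813), -1) = Pow(-89690, -1) = Rational(-1, 89690)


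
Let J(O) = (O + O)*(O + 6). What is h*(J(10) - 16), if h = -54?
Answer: -16416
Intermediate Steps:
J(O) = 2*O*(6 + O) (J(O) = (2*O)*(6 + O) = 2*O*(6 + O))
h*(J(10) - 16) = -54*(2*10*(6 + 10) - 16) = -54*(2*10*16 - 16) = -54*(320 - 16) = -54*304 = -16416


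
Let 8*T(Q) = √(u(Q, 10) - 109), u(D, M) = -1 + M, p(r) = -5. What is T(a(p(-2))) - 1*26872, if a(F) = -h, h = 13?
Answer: -26872 + 5*I/4 ≈ -26872.0 + 1.25*I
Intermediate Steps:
a(F) = -13 (a(F) = -1*13 = -13)
T(Q) = 5*I/4 (T(Q) = √((-1 + 10) - 109)/8 = √(9 - 109)/8 = √(-100)/8 = (10*I)/8 = 5*I/4)
T(a(p(-2))) - 1*26872 = 5*I/4 - 1*26872 = 5*I/4 - 26872 = -26872 + 5*I/4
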